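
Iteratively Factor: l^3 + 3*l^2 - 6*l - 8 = (l - 2)*(l^2 + 5*l + 4) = (l - 2)*(l + 1)*(l + 4)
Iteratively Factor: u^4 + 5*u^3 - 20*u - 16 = (u - 2)*(u^3 + 7*u^2 + 14*u + 8) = (u - 2)*(u + 1)*(u^2 + 6*u + 8) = (u - 2)*(u + 1)*(u + 4)*(u + 2)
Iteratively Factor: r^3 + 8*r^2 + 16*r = (r + 4)*(r^2 + 4*r) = r*(r + 4)*(r + 4)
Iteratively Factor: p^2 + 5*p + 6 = (p + 3)*(p + 2)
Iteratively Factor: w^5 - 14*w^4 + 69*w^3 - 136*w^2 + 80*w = (w - 4)*(w^4 - 10*w^3 + 29*w^2 - 20*w) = w*(w - 4)*(w^3 - 10*w^2 + 29*w - 20) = w*(w - 4)*(w - 1)*(w^2 - 9*w + 20) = w*(w - 4)^2*(w - 1)*(w - 5)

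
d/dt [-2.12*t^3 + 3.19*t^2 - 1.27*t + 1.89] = -6.36*t^2 + 6.38*t - 1.27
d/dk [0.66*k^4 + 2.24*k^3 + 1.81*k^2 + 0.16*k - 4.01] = 2.64*k^3 + 6.72*k^2 + 3.62*k + 0.16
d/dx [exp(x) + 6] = exp(x)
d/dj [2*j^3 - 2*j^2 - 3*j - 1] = 6*j^2 - 4*j - 3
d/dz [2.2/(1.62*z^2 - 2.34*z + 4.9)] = (5.148 - 7.128*z)/(1.62*z^2 - 2.34*z + 4.9)^2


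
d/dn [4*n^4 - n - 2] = 16*n^3 - 1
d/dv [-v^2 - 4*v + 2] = -2*v - 4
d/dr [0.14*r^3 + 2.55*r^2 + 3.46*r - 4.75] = 0.42*r^2 + 5.1*r + 3.46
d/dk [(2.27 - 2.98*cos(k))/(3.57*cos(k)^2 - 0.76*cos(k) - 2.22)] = (-10.6386*cos(k)^2 + 16.2078*cos(k) - 8.3408)*sin(k)/(12.7449*cos(k)^4 - 5.4264*cos(k)^3 - 15.2732*cos(k)^2 + 3.3744*cos(k) + 4.9284)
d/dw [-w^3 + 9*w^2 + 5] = 3*w*(6 - w)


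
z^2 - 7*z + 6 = (z - 6)*(z - 1)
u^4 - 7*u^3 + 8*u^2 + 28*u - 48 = (u - 4)*(u - 3)*(u - 2)*(u + 2)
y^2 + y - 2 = (y - 1)*(y + 2)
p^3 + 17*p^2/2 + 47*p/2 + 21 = (p + 2)*(p + 3)*(p + 7/2)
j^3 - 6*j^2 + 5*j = j*(j - 5)*(j - 1)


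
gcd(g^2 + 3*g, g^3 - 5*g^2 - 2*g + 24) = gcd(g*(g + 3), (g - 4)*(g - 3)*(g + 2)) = 1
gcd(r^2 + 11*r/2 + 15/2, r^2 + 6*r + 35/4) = r + 5/2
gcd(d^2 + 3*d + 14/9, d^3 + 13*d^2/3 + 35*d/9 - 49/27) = d + 7/3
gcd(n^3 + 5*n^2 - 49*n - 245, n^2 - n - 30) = n + 5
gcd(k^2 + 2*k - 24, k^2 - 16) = k - 4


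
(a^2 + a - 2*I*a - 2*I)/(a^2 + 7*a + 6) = (a - 2*I)/(a + 6)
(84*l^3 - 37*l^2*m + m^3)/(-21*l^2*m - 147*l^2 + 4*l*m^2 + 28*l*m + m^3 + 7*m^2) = (-4*l + m)/(m + 7)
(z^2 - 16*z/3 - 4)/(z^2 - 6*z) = (z + 2/3)/z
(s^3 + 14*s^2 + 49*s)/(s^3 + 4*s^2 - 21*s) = (s + 7)/(s - 3)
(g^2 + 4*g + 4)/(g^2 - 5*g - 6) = (g^2 + 4*g + 4)/(g^2 - 5*g - 6)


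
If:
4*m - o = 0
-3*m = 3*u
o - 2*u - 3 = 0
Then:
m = 1/2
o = 2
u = -1/2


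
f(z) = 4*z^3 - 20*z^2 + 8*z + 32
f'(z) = 12*z^2 - 40*z + 8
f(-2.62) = -198.19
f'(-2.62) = 195.17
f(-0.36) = 26.34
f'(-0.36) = 23.96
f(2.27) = -6.11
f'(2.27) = -20.97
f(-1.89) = -81.57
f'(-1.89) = 126.47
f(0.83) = 27.15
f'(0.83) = -16.93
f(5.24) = 100.28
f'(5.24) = 127.89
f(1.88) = 2.93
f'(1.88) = -24.79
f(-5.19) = -1107.44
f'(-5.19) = 538.83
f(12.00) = 4160.00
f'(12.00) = 1256.00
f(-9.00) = -4576.00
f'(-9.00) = 1340.00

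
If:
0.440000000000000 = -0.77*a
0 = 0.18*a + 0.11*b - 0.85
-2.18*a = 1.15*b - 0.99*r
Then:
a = -0.57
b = 8.66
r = 8.80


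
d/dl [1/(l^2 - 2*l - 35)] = 2*(1 - l)/(-l^2 + 2*l + 35)^2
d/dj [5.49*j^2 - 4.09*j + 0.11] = 10.98*j - 4.09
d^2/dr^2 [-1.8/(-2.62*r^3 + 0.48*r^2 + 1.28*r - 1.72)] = ((1.728 - 28.296*r)*(2.62*r^3 - 0.48*r^2 - 1.28*r + 1.72) + 1.8*(-15.72*r^2 + 1.92*r + 2.56)*(-7.86*r^2 + 0.96*r + 1.28))/(2.62*r^3 - 0.48*r^2 - 1.28*r + 1.72)^3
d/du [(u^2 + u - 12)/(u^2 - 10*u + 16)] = (-11*u^2 + 56*u - 104)/(u^4 - 20*u^3 + 132*u^2 - 320*u + 256)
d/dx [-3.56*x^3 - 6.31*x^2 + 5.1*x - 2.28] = -10.68*x^2 - 12.62*x + 5.1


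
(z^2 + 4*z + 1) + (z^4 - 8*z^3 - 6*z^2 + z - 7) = z^4 - 8*z^3 - 5*z^2 + 5*z - 6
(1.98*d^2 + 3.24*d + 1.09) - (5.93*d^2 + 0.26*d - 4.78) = -3.95*d^2 + 2.98*d + 5.87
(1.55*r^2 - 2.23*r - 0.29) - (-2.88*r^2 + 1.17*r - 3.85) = 4.43*r^2 - 3.4*r + 3.56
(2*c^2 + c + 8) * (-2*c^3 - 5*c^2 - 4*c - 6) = -4*c^5 - 12*c^4 - 29*c^3 - 56*c^2 - 38*c - 48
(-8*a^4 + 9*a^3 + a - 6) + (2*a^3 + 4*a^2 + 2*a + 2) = -8*a^4 + 11*a^3 + 4*a^2 + 3*a - 4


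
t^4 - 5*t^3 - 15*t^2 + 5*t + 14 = (t - 7)*(t - 1)*(t + 1)*(t + 2)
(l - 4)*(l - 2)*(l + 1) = l^3 - 5*l^2 + 2*l + 8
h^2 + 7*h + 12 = (h + 3)*(h + 4)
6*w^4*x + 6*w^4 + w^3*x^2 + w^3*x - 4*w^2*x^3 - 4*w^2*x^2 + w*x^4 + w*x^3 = (-3*w + x)*(-2*w + x)*(w + x)*(w*x + w)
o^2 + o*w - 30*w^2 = (o - 5*w)*(o + 6*w)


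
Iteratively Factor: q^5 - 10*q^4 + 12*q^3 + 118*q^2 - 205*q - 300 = (q - 5)*(q^4 - 5*q^3 - 13*q^2 + 53*q + 60) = (q - 5)*(q + 3)*(q^3 - 8*q^2 + 11*q + 20) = (q - 5)*(q - 4)*(q + 3)*(q^2 - 4*q - 5) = (q - 5)^2*(q - 4)*(q + 3)*(q + 1)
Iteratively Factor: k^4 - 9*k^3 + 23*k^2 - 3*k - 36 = (k + 1)*(k^3 - 10*k^2 + 33*k - 36) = (k - 4)*(k + 1)*(k^2 - 6*k + 9) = (k - 4)*(k - 3)*(k + 1)*(k - 3)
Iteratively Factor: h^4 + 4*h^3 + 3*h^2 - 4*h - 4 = (h + 2)*(h^3 + 2*h^2 - h - 2) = (h + 1)*(h + 2)*(h^2 + h - 2) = (h - 1)*(h + 1)*(h + 2)*(h + 2)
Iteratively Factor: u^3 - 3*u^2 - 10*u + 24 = (u - 4)*(u^2 + u - 6) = (u - 4)*(u + 3)*(u - 2)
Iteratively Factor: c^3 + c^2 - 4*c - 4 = (c + 2)*(c^2 - c - 2) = (c + 1)*(c + 2)*(c - 2)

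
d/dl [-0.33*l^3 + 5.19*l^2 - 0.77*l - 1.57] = -0.99*l^2 + 10.38*l - 0.77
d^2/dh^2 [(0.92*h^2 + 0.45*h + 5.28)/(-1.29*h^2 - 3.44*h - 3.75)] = (-1.77635683940025e-15*h^4 + 6.667494*h^3 - 26.015688*h^2 - 127.521918*h - 88.143816)/(2.146689*h^6 + 17.173512*h^5 + 64.517157*h^4 + 140.553584*h^3 + 187.549875*h^2 + 145.125*h + 52.734375)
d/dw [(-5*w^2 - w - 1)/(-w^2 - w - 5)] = 4*(w^2 + 12*w + 1)/(w^4 + 2*w^3 + 11*w^2 + 10*w + 25)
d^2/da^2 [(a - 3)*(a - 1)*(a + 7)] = 6*a + 6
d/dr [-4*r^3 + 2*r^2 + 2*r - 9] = -12*r^2 + 4*r + 2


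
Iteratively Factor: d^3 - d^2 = (d)*(d^2 - d) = d*(d - 1)*(d)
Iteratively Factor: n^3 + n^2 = (n)*(n^2 + n) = n*(n + 1)*(n)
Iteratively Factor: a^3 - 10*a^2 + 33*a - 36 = (a - 3)*(a^2 - 7*a + 12) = (a - 3)^2*(a - 4)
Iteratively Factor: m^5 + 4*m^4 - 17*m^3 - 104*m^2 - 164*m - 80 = (m - 5)*(m^4 + 9*m^3 + 28*m^2 + 36*m + 16) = (m - 5)*(m + 2)*(m^3 + 7*m^2 + 14*m + 8) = (m - 5)*(m + 1)*(m + 2)*(m^2 + 6*m + 8) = (m - 5)*(m + 1)*(m + 2)*(m + 4)*(m + 2)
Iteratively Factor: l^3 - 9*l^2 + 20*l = (l - 4)*(l^2 - 5*l) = (l - 5)*(l - 4)*(l)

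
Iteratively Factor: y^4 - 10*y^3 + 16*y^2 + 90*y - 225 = (y - 3)*(y^3 - 7*y^2 - 5*y + 75) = (y - 5)*(y - 3)*(y^2 - 2*y - 15) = (y - 5)^2*(y - 3)*(y + 3)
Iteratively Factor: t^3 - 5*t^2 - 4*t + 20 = (t + 2)*(t^2 - 7*t + 10) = (t - 2)*(t + 2)*(t - 5)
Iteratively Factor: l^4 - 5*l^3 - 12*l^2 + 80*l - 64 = (l - 1)*(l^3 - 4*l^2 - 16*l + 64) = (l - 4)*(l - 1)*(l^2 - 16) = (l - 4)*(l - 1)*(l + 4)*(l - 4)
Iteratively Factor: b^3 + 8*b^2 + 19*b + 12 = (b + 1)*(b^2 + 7*b + 12) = (b + 1)*(b + 3)*(b + 4)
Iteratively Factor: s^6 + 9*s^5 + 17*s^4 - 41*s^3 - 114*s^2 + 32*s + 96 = (s + 4)*(s^5 + 5*s^4 - 3*s^3 - 29*s^2 + 2*s + 24) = (s + 3)*(s + 4)*(s^4 + 2*s^3 - 9*s^2 - 2*s + 8) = (s - 1)*(s + 3)*(s + 4)*(s^3 + 3*s^2 - 6*s - 8) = (s - 2)*(s - 1)*(s + 3)*(s + 4)*(s^2 + 5*s + 4) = (s - 2)*(s - 1)*(s + 3)*(s + 4)^2*(s + 1)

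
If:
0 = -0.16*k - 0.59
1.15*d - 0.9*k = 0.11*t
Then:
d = 0.0956521739130435*t - 2.88586956521739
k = -3.69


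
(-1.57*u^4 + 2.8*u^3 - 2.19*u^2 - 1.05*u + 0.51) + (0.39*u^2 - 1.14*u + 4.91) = -1.57*u^4 + 2.8*u^3 - 1.8*u^2 - 2.19*u + 5.42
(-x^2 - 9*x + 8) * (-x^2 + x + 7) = x^4 + 8*x^3 - 24*x^2 - 55*x + 56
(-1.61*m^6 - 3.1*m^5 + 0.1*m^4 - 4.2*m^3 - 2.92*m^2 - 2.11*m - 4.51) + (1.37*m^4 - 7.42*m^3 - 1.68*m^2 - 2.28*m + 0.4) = -1.61*m^6 - 3.1*m^5 + 1.47*m^4 - 11.62*m^3 - 4.6*m^2 - 4.39*m - 4.11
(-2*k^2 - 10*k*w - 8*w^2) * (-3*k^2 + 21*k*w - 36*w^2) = 6*k^4 - 12*k^3*w - 114*k^2*w^2 + 192*k*w^3 + 288*w^4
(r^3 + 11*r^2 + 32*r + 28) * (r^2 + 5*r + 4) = r^5 + 16*r^4 + 91*r^3 + 232*r^2 + 268*r + 112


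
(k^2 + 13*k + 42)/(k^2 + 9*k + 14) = (k + 6)/(k + 2)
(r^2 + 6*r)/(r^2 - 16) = r*(r + 6)/(r^2 - 16)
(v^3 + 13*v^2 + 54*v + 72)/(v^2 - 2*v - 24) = (v^2 + 9*v + 18)/(v - 6)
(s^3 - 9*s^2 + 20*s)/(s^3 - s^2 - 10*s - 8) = s*(s - 5)/(s^2 + 3*s + 2)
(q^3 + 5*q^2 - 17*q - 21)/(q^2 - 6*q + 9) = (q^2 + 8*q + 7)/(q - 3)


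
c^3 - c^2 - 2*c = c*(c - 2)*(c + 1)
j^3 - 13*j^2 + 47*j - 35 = (j - 7)*(j - 5)*(j - 1)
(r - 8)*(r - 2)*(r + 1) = r^3 - 9*r^2 + 6*r + 16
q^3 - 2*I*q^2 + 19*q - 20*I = (q - 5*I)*(q - I)*(q + 4*I)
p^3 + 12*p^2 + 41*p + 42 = (p + 2)*(p + 3)*(p + 7)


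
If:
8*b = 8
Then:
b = 1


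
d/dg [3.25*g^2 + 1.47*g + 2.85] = 6.5*g + 1.47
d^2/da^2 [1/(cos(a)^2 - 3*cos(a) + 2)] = (-4*sin(a)^4 + 3*sin(a)^2 - 69*cos(a)/4 + 9*cos(3*a)/4 + 15)/((cos(a) - 2)^3*(cos(a) - 1)^3)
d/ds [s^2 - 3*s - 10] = 2*s - 3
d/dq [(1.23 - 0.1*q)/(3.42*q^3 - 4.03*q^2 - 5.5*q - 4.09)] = (0.684*q^3 - 13.0228*q^2 + 9.9138*q + 7.174)/(11.6964*q^6 - 27.5652*q^5 - 21.3791*q^4 + 16.3544*q^3 + 63.2154*q^2 + 44.99*q + 16.7281)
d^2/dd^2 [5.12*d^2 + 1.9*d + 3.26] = 10.2400000000000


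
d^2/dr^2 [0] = 0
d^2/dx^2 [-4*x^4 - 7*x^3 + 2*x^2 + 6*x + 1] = -48*x^2 - 42*x + 4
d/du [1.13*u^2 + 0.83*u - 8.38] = 2.26*u + 0.83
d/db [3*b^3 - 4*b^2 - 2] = b*(9*b - 8)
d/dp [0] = 0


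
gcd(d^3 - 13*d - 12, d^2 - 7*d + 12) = d - 4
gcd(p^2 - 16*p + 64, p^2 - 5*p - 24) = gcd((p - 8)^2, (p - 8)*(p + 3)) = p - 8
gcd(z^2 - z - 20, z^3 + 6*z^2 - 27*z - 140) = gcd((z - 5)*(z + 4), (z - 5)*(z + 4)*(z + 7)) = z^2 - z - 20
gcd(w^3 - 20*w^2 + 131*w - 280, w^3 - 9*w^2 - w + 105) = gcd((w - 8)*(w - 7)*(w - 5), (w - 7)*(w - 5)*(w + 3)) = w^2 - 12*w + 35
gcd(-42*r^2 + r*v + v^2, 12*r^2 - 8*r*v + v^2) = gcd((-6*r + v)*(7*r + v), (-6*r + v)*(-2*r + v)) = 6*r - v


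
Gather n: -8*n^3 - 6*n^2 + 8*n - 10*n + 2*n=-8*n^3 - 6*n^2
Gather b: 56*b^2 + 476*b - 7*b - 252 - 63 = 56*b^2 + 469*b - 315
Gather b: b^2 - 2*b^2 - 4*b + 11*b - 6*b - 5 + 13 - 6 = -b^2 + b + 2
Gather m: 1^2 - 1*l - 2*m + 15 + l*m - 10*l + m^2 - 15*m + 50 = -11*l + m^2 + m*(l - 17) + 66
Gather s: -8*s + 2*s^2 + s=2*s^2 - 7*s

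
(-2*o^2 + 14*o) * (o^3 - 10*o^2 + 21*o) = -2*o^5 + 34*o^4 - 182*o^3 + 294*o^2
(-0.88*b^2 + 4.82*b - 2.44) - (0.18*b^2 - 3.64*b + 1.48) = -1.06*b^2 + 8.46*b - 3.92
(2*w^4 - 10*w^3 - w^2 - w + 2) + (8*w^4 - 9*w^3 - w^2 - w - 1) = 10*w^4 - 19*w^3 - 2*w^2 - 2*w + 1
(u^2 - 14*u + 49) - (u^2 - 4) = 53 - 14*u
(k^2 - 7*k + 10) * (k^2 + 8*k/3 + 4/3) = k^4 - 13*k^3/3 - 22*k^2/3 + 52*k/3 + 40/3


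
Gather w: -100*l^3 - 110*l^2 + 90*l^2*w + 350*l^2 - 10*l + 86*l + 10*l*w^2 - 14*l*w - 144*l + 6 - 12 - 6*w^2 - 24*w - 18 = -100*l^3 + 240*l^2 - 68*l + w^2*(10*l - 6) + w*(90*l^2 - 14*l - 24) - 24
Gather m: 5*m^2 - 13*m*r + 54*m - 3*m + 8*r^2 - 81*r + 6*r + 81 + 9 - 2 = 5*m^2 + m*(51 - 13*r) + 8*r^2 - 75*r + 88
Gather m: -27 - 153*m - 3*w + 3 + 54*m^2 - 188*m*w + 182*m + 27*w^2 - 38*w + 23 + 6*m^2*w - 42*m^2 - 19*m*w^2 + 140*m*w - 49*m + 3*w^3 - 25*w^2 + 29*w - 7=m^2*(6*w + 12) + m*(-19*w^2 - 48*w - 20) + 3*w^3 + 2*w^2 - 12*w - 8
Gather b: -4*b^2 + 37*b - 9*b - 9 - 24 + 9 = -4*b^2 + 28*b - 24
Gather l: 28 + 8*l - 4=8*l + 24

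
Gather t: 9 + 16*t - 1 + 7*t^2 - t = 7*t^2 + 15*t + 8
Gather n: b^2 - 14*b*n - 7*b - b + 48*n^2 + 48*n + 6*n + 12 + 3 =b^2 - 8*b + 48*n^2 + n*(54 - 14*b) + 15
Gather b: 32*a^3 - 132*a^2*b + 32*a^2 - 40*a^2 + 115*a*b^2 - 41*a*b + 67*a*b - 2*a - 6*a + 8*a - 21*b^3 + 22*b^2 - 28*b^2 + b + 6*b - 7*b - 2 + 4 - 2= 32*a^3 - 8*a^2 - 21*b^3 + b^2*(115*a - 6) + b*(-132*a^2 + 26*a)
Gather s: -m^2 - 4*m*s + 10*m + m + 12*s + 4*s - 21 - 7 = -m^2 + 11*m + s*(16 - 4*m) - 28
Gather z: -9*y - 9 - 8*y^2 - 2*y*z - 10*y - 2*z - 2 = -8*y^2 - 19*y + z*(-2*y - 2) - 11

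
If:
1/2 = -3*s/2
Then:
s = -1/3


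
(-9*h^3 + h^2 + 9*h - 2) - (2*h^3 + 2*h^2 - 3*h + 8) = -11*h^3 - h^2 + 12*h - 10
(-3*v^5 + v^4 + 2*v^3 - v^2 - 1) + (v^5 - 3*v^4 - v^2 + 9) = -2*v^5 - 2*v^4 + 2*v^3 - 2*v^2 + 8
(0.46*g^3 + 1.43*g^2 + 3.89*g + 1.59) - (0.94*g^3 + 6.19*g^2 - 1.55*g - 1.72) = -0.48*g^3 - 4.76*g^2 + 5.44*g + 3.31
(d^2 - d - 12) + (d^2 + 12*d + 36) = 2*d^2 + 11*d + 24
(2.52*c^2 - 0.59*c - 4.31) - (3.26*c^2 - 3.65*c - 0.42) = -0.74*c^2 + 3.06*c - 3.89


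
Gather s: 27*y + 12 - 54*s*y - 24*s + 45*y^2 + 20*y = s*(-54*y - 24) + 45*y^2 + 47*y + 12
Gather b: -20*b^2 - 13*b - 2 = -20*b^2 - 13*b - 2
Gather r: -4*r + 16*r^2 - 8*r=16*r^2 - 12*r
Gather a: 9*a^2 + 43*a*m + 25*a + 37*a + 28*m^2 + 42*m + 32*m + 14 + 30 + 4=9*a^2 + a*(43*m + 62) + 28*m^2 + 74*m + 48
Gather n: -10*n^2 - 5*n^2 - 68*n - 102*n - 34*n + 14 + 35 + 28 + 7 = -15*n^2 - 204*n + 84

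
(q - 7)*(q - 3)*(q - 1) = q^3 - 11*q^2 + 31*q - 21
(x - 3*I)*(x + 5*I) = x^2 + 2*I*x + 15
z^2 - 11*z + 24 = (z - 8)*(z - 3)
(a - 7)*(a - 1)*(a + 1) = a^3 - 7*a^2 - a + 7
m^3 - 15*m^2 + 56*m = m*(m - 8)*(m - 7)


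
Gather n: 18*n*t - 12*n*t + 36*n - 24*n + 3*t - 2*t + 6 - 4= n*(6*t + 12) + t + 2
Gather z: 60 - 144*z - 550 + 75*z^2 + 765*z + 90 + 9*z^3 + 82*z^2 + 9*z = 9*z^3 + 157*z^2 + 630*z - 400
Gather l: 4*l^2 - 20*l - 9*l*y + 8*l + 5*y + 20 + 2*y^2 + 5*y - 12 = 4*l^2 + l*(-9*y - 12) + 2*y^2 + 10*y + 8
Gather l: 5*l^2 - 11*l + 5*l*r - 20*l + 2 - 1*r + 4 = 5*l^2 + l*(5*r - 31) - r + 6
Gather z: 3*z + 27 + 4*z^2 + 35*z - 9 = 4*z^2 + 38*z + 18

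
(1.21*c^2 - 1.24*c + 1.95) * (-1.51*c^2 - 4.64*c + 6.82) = -1.8271*c^4 - 3.742*c^3 + 11.0613*c^2 - 17.5048*c + 13.299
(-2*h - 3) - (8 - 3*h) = h - 11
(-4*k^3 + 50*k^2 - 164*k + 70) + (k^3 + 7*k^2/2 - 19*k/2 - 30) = -3*k^3 + 107*k^2/2 - 347*k/2 + 40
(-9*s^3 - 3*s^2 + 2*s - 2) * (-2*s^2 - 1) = 18*s^5 + 6*s^4 + 5*s^3 + 7*s^2 - 2*s + 2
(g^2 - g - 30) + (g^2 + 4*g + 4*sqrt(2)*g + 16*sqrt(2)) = 2*g^2 + 3*g + 4*sqrt(2)*g - 30 + 16*sqrt(2)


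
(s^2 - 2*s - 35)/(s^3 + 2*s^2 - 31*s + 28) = (s^2 - 2*s - 35)/(s^3 + 2*s^2 - 31*s + 28)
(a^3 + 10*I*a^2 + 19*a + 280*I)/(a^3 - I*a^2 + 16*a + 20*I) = (a^2 + 15*I*a - 56)/(a^2 + 4*I*a - 4)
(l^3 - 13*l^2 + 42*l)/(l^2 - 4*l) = (l^2 - 13*l + 42)/(l - 4)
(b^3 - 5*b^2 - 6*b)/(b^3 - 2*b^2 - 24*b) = (b + 1)/(b + 4)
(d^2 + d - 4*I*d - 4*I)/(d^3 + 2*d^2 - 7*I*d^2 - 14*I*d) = (d^2 + d*(1 - 4*I) - 4*I)/(d*(d^2 + d*(2 - 7*I) - 14*I))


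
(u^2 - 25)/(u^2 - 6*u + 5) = (u + 5)/(u - 1)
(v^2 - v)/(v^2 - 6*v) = (v - 1)/(v - 6)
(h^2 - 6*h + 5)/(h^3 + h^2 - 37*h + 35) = 1/(h + 7)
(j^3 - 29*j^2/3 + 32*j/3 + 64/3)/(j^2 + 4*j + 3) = (3*j^2 - 32*j + 64)/(3*(j + 3))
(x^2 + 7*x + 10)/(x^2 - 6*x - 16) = (x + 5)/(x - 8)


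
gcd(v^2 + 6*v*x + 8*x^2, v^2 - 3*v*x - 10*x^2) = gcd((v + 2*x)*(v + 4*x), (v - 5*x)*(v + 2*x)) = v + 2*x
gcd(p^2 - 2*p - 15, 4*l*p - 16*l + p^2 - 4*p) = 1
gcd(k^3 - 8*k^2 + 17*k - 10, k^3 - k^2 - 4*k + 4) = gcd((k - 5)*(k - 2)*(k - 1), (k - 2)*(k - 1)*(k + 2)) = k^2 - 3*k + 2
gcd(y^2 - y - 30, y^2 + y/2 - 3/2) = 1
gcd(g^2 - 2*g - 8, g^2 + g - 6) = 1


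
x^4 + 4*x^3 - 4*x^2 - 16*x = x*(x - 2)*(x + 2)*(x + 4)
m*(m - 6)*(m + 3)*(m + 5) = m^4 + 2*m^3 - 33*m^2 - 90*m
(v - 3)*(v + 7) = v^2 + 4*v - 21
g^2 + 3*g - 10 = (g - 2)*(g + 5)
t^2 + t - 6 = (t - 2)*(t + 3)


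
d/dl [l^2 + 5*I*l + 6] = 2*l + 5*I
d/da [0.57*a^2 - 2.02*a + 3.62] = 1.14*a - 2.02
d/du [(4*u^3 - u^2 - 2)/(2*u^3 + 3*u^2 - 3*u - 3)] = (14*u^4 - 24*u^3 - 21*u^2 + 18*u - 6)/(4*u^6 + 12*u^5 - 3*u^4 - 30*u^3 - 9*u^2 + 18*u + 9)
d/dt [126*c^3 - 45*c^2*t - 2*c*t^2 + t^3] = -45*c^2 - 4*c*t + 3*t^2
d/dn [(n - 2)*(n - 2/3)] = 2*n - 8/3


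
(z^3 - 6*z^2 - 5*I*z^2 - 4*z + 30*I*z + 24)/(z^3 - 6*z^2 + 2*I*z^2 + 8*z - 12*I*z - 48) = (z^2 - 5*I*z - 4)/(z^2 + 2*I*z + 8)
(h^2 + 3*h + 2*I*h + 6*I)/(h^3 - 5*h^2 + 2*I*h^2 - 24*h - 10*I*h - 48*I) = 1/(h - 8)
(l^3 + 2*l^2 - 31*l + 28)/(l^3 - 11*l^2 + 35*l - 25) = (l^2 + 3*l - 28)/(l^2 - 10*l + 25)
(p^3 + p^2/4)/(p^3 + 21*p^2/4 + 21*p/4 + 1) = p^2/(p^2 + 5*p + 4)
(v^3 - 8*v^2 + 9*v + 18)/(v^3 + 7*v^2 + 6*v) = (v^2 - 9*v + 18)/(v*(v + 6))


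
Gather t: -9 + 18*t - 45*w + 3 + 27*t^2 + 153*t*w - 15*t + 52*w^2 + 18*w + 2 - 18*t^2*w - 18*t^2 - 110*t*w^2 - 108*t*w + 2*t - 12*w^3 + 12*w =t^2*(9 - 18*w) + t*(-110*w^2 + 45*w + 5) - 12*w^3 + 52*w^2 - 15*w - 4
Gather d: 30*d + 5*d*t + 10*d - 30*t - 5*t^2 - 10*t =d*(5*t + 40) - 5*t^2 - 40*t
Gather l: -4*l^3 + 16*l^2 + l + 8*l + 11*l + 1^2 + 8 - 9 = -4*l^3 + 16*l^2 + 20*l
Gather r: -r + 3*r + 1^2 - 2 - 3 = 2*r - 4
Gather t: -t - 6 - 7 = -t - 13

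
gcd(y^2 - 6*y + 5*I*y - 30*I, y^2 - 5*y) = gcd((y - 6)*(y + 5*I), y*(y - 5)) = 1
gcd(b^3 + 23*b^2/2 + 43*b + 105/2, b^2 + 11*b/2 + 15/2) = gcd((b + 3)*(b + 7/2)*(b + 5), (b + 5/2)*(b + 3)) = b + 3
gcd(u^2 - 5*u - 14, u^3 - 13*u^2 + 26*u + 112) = u^2 - 5*u - 14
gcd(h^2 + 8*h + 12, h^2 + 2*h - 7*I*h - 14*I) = h + 2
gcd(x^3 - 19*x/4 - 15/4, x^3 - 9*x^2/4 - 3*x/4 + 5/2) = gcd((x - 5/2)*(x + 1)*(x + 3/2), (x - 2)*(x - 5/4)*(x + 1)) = x + 1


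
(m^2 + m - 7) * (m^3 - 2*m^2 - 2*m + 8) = m^5 - m^4 - 11*m^3 + 20*m^2 + 22*m - 56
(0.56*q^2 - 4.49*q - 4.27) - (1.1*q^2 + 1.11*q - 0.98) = -0.54*q^2 - 5.6*q - 3.29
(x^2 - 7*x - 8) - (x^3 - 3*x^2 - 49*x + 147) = -x^3 + 4*x^2 + 42*x - 155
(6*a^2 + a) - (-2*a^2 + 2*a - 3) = 8*a^2 - a + 3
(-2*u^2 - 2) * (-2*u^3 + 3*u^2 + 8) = 4*u^5 - 6*u^4 + 4*u^3 - 22*u^2 - 16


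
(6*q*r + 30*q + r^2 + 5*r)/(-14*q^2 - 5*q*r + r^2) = (-6*q*r - 30*q - r^2 - 5*r)/(14*q^2 + 5*q*r - r^2)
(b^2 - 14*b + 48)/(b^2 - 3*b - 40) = (b - 6)/(b + 5)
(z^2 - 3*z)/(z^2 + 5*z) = (z - 3)/(z + 5)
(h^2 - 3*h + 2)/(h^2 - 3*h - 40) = (-h^2 + 3*h - 2)/(-h^2 + 3*h + 40)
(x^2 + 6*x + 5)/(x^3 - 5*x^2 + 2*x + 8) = (x + 5)/(x^2 - 6*x + 8)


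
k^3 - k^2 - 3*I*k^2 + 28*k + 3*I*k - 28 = (k - 1)*(k - 7*I)*(k + 4*I)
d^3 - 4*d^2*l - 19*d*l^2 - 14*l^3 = (d - 7*l)*(d + l)*(d + 2*l)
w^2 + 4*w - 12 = (w - 2)*(w + 6)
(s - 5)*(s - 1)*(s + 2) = s^3 - 4*s^2 - 7*s + 10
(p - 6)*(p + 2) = p^2 - 4*p - 12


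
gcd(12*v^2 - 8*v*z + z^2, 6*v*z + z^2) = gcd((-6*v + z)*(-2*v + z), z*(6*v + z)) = 1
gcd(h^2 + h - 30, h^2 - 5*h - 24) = 1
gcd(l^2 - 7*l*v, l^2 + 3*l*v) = l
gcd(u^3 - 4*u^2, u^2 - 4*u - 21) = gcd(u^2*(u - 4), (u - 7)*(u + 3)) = 1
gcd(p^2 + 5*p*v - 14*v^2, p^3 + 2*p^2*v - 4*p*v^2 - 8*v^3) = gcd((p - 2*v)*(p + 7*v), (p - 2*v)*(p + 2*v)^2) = p - 2*v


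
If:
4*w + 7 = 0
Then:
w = -7/4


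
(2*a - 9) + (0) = 2*a - 9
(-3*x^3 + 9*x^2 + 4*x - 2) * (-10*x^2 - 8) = 30*x^5 - 90*x^4 - 16*x^3 - 52*x^2 - 32*x + 16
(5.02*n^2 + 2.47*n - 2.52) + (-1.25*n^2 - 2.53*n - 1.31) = 3.77*n^2 - 0.0599999999999996*n - 3.83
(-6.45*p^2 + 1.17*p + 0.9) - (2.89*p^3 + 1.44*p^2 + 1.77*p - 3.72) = -2.89*p^3 - 7.89*p^2 - 0.6*p + 4.62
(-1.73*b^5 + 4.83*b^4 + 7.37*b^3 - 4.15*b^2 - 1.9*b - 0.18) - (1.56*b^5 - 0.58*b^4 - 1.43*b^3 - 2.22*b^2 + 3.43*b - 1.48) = -3.29*b^5 + 5.41*b^4 + 8.8*b^3 - 1.93*b^2 - 5.33*b + 1.3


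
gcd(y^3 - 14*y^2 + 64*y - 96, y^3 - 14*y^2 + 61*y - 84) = y - 4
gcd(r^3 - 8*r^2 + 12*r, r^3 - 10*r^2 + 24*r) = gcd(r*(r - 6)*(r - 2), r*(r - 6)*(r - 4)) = r^2 - 6*r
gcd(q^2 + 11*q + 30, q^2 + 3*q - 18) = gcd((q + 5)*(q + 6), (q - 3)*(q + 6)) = q + 6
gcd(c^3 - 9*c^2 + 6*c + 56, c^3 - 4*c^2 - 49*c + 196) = c^2 - 11*c + 28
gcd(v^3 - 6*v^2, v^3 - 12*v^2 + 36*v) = v^2 - 6*v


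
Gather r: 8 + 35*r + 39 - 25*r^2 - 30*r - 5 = -25*r^2 + 5*r + 42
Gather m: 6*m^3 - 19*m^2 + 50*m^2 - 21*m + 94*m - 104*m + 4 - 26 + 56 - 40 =6*m^3 + 31*m^2 - 31*m - 6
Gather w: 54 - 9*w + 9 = 63 - 9*w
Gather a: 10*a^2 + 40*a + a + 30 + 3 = 10*a^2 + 41*a + 33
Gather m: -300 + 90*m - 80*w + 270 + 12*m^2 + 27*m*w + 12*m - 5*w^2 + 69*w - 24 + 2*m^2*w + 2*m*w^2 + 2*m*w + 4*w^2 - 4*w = m^2*(2*w + 12) + m*(2*w^2 + 29*w + 102) - w^2 - 15*w - 54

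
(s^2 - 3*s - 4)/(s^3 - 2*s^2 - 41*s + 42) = (s^2 - 3*s - 4)/(s^3 - 2*s^2 - 41*s + 42)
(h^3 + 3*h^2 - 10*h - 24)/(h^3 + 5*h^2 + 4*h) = (h^2 - h - 6)/(h*(h + 1))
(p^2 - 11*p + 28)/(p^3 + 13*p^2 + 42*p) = (p^2 - 11*p + 28)/(p*(p^2 + 13*p + 42))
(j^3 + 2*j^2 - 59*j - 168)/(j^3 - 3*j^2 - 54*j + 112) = (j + 3)/(j - 2)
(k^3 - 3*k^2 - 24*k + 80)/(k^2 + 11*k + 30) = (k^2 - 8*k + 16)/(k + 6)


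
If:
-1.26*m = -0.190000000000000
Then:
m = 0.15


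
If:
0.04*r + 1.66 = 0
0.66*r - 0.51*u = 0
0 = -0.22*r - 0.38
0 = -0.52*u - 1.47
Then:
No Solution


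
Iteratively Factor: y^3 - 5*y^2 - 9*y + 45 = (y - 3)*(y^2 - 2*y - 15) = (y - 5)*(y - 3)*(y + 3)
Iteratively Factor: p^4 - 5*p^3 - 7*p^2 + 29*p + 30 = (p + 2)*(p^3 - 7*p^2 + 7*p + 15) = (p - 5)*(p + 2)*(p^2 - 2*p - 3) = (p - 5)*(p + 1)*(p + 2)*(p - 3)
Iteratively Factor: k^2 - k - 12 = (k + 3)*(k - 4)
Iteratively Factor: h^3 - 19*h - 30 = (h + 3)*(h^2 - 3*h - 10) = (h - 5)*(h + 3)*(h + 2)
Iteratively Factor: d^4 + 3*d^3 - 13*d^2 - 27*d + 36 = (d - 1)*(d^3 + 4*d^2 - 9*d - 36) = (d - 1)*(d + 3)*(d^2 + d - 12) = (d - 3)*(d - 1)*(d + 3)*(d + 4)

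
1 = 1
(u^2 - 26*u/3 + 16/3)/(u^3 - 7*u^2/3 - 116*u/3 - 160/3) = (3*u - 2)/(3*u^2 + 17*u + 20)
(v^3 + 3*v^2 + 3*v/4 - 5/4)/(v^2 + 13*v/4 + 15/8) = 2*(2*v^2 + v - 1)/(4*v + 3)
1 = 1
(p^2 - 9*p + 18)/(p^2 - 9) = (p - 6)/(p + 3)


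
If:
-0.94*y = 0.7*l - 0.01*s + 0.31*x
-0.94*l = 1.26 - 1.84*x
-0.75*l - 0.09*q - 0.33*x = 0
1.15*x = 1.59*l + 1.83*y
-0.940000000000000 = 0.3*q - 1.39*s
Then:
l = -1.68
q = 14.68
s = 3.84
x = -0.18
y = 1.35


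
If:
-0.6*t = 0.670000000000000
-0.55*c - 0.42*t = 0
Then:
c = 0.85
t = -1.12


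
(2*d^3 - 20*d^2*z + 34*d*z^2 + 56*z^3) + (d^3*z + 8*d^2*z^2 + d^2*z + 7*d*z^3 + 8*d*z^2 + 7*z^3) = d^3*z + 2*d^3 + 8*d^2*z^2 - 19*d^2*z + 7*d*z^3 + 42*d*z^2 + 63*z^3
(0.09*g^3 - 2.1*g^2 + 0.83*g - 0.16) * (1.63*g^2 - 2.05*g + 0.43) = 0.1467*g^5 - 3.6075*g^4 + 5.6966*g^3 - 2.8653*g^2 + 0.6849*g - 0.0688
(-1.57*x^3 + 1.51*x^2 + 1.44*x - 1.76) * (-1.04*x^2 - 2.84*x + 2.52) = 1.6328*x^5 + 2.8884*x^4 - 9.7424*x^3 + 1.546*x^2 + 8.6272*x - 4.4352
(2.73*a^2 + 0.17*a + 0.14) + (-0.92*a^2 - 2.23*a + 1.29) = 1.81*a^2 - 2.06*a + 1.43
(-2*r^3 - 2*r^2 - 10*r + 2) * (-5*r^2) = 10*r^5 + 10*r^4 + 50*r^3 - 10*r^2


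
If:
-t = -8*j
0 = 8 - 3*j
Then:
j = 8/3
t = 64/3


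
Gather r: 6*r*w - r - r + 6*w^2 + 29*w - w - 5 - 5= r*(6*w - 2) + 6*w^2 + 28*w - 10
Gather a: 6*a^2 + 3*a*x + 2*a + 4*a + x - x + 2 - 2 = 6*a^2 + a*(3*x + 6)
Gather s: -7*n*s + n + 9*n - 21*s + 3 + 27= 10*n + s*(-7*n - 21) + 30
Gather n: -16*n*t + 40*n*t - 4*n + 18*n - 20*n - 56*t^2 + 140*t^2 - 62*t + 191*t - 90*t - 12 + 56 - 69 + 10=n*(24*t - 6) + 84*t^2 + 39*t - 15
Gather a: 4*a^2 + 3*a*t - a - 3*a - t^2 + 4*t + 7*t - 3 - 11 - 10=4*a^2 + a*(3*t - 4) - t^2 + 11*t - 24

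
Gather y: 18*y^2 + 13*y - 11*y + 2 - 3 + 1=18*y^2 + 2*y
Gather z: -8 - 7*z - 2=-7*z - 10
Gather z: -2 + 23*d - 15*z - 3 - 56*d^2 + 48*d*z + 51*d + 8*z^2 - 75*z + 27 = -56*d^2 + 74*d + 8*z^2 + z*(48*d - 90) + 22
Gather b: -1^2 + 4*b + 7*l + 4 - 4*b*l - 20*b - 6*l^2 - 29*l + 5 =b*(-4*l - 16) - 6*l^2 - 22*l + 8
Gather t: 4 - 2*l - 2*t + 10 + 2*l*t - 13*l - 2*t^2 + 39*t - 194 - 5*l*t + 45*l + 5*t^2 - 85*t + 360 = 30*l + 3*t^2 + t*(-3*l - 48) + 180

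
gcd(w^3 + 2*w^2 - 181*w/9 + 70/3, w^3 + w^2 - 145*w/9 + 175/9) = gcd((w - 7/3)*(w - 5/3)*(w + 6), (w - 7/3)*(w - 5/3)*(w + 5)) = w^2 - 4*w + 35/9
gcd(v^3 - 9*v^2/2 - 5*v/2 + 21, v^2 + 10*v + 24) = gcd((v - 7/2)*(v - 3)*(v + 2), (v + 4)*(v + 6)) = 1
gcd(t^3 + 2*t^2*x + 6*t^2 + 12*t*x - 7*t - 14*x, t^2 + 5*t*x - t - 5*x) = t - 1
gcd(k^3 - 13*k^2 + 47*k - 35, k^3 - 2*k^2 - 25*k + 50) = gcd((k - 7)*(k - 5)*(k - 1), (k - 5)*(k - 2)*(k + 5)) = k - 5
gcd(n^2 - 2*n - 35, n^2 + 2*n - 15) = n + 5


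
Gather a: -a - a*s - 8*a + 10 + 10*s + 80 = a*(-s - 9) + 10*s + 90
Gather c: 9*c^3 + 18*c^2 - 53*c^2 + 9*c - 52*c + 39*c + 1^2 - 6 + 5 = 9*c^3 - 35*c^2 - 4*c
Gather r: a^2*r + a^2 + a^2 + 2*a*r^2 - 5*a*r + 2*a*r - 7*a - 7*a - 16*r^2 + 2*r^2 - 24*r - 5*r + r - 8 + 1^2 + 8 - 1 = 2*a^2 - 14*a + r^2*(2*a - 14) + r*(a^2 - 3*a - 28)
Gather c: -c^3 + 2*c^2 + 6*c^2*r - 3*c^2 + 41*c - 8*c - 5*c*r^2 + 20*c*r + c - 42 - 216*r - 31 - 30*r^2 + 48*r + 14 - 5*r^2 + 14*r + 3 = -c^3 + c^2*(6*r - 1) + c*(-5*r^2 + 20*r + 34) - 35*r^2 - 154*r - 56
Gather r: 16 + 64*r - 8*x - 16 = 64*r - 8*x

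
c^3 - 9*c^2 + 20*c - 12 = (c - 6)*(c - 2)*(c - 1)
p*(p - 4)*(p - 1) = p^3 - 5*p^2 + 4*p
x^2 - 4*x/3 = x*(x - 4/3)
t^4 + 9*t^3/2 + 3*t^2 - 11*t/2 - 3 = (t - 1)*(t + 1/2)*(t + 2)*(t + 3)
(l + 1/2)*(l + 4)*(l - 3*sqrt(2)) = l^3 - 3*sqrt(2)*l^2 + 9*l^2/2 - 27*sqrt(2)*l/2 + 2*l - 6*sqrt(2)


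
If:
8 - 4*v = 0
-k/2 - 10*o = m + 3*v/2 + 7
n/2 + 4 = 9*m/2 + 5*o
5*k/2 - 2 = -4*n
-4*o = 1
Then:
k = -628/31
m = 163/62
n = 408/31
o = -1/4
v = 2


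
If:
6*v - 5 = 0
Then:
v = 5/6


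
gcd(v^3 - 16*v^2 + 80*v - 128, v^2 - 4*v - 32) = v - 8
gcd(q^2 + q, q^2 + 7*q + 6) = q + 1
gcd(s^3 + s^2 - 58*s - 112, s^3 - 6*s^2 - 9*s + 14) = s + 2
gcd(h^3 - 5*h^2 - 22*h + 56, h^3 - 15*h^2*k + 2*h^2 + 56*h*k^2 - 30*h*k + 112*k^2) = 1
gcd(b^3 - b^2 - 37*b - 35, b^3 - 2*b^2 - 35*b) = b^2 - 2*b - 35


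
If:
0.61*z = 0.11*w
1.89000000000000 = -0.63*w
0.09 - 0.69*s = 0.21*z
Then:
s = 0.30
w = -3.00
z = -0.54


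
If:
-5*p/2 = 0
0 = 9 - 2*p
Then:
No Solution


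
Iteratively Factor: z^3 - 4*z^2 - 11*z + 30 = (z - 2)*(z^2 - 2*z - 15) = (z - 5)*(z - 2)*(z + 3)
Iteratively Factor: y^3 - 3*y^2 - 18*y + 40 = (y - 5)*(y^2 + 2*y - 8) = (y - 5)*(y - 2)*(y + 4)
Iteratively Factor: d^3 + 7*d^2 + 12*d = (d + 3)*(d^2 + 4*d) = d*(d + 3)*(d + 4)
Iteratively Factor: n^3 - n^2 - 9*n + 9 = (n + 3)*(n^2 - 4*n + 3) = (n - 3)*(n + 3)*(n - 1)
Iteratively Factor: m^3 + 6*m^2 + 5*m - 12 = (m + 3)*(m^2 + 3*m - 4) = (m - 1)*(m + 3)*(m + 4)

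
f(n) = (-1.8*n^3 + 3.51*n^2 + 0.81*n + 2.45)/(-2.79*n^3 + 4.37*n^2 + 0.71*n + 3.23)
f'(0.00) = 0.08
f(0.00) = 0.76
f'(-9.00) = 0.00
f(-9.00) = 0.67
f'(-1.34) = 0.02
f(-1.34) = 0.71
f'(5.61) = 0.02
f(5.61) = 0.58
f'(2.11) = 16.86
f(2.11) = -1.42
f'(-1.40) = 0.01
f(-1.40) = 0.71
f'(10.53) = 0.00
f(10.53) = 0.62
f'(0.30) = 0.11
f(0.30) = 0.79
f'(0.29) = 0.11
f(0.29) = 0.79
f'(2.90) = 0.30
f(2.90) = 0.37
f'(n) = (-5.4*n^2 + 7.02*n + 0.81)/(-2.79*n^3 + 4.37*n^2 + 0.71*n + 3.23) + (8.37*n^2 - 8.74*n - 0.71)*(-1.8*n^3 + 3.51*n^2 + 0.81*n + 2.45)/(-2.79*n^3 + 4.37*n^2 + 0.71*n + 3.23)^2 = (-1.77635683940025e-15*n^5 + 1.9269*n^4 + 1.9638*n^3 + 2.0169*n^2 + 1.26159999999999*n + 0.8768)/(7.7841*n^6 - 24.3846*n^5 + 15.1351*n^4 - 11.818*n^3 + 28.7343*n^2 + 4.5866*n + 10.4329)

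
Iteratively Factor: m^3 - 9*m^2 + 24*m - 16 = (m - 4)*(m^2 - 5*m + 4) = (m - 4)*(m - 1)*(m - 4)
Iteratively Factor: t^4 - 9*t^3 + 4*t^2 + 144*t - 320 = (t + 4)*(t^3 - 13*t^2 + 56*t - 80) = (t - 5)*(t + 4)*(t^2 - 8*t + 16) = (t - 5)*(t - 4)*(t + 4)*(t - 4)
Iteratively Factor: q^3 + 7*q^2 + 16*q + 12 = (q + 2)*(q^2 + 5*q + 6) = (q + 2)^2*(q + 3)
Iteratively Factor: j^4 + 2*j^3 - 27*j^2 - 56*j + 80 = (j + 4)*(j^3 - 2*j^2 - 19*j + 20) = (j - 1)*(j + 4)*(j^2 - j - 20) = (j - 5)*(j - 1)*(j + 4)*(j + 4)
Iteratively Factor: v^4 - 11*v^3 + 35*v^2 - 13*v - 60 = (v - 4)*(v^3 - 7*v^2 + 7*v + 15) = (v - 4)*(v - 3)*(v^2 - 4*v - 5) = (v - 5)*(v - 4)*(v - 3)*(v + 1)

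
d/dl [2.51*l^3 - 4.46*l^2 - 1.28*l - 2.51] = 7.53*l^2 - 8.92*l - 1.28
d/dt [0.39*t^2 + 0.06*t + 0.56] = 0.78*t + 0.06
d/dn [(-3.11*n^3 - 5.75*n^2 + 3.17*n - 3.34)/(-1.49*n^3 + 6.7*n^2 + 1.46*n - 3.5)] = (1.77635683940025e-15*n^5 - 29.4045*n^4 + 0.365400000000008*n^3 - 11.9088*n^2 + 85.006*n - 6.2186)/(2.2201*n^6 - 19.966*n^5 + 40.5392*n^4 + 29.994*n^3 - 44.7684*n^2 - 10.22*n + 12.25)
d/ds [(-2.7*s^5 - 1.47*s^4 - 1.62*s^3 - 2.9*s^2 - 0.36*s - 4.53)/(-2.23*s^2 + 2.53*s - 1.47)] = (18.063*s^6 - 20.7678*s^5 + 12.3003*s^4 + 0.446399999999997*s^3 - 0.995599999999998*s^2 - 11.6778*s + 11.9901)/(4.9729*s^4 - 11.2838*s^3 + 12.9571*s^2 - 7.4382*s + 2.1609)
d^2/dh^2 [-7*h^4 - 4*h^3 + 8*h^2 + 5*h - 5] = -84*h^2 - 24*h + 16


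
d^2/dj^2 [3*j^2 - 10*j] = 6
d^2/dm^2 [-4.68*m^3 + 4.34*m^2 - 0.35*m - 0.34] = 8.68 - 28.08*m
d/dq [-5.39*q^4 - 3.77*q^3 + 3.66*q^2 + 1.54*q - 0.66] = -21.56*q^3 - 11.31*q^2 + 7.32*q + 1.54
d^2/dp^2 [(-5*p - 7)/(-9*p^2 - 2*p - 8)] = 2*(4*(5*p + 7)*(9*p + 1)^2 - (135*p + 73)*(9*p^2 + 2*p + 8))/(9*p^2 + 2*p + 8)^3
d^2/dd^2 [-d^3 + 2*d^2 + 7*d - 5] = 4 - 6*d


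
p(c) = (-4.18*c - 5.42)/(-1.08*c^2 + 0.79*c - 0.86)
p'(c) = (-4.18*c - 5.42)*(2.16*c - 0.79)/(-1.08*c^2 + 0.79*c - 0.86)^2 - 4.18/(-1.08*c^2 + 0.79*c - 0.86) = (-4.5144*c^2 - 11.7072*c + 7.8766)/(1.1664*c^4 - 1.7064*c^3 + 2.4817*c^2 - 1.3588*c + 0.7396)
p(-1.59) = -0.25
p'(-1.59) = 0.64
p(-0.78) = 1.01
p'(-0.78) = 3.13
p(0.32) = 9.41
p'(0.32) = 7.12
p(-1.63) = -0.28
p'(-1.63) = 0.59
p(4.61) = 1.22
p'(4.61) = -0.35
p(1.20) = 7.11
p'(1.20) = -5.89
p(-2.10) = -0.46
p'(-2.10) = 0.24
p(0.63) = 10.18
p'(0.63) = -2.06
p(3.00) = 2.19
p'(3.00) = -1.01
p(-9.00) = -0.34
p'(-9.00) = -0.03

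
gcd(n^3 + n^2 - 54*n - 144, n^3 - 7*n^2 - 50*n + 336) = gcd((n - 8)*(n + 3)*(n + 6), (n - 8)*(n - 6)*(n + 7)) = n - 8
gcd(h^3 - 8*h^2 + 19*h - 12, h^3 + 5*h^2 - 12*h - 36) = h - 3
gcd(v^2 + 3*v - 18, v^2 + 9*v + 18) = v + 6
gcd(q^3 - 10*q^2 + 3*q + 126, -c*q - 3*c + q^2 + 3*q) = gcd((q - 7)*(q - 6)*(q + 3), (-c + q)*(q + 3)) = q + 3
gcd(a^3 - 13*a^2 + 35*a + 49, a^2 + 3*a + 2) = a + 1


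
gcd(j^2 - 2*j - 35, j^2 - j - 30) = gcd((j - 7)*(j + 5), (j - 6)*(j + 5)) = j + 5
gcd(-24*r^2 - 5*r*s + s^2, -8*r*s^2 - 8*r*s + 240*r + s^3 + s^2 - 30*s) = 8*r - s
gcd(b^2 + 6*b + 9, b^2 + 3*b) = b + 3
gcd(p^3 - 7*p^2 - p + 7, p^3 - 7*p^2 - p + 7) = p^3 - 7*p^2 - p + 7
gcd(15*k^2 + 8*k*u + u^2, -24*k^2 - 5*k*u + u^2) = 3*k + u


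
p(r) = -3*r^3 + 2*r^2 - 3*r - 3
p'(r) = -9*r^2 + 4*r - 3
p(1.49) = -12.95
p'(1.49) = -17.02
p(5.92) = -573.09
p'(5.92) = -294.74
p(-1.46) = 14.98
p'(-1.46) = -28.02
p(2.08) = -27.58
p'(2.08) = -33.62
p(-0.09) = -2.71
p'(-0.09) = -3.43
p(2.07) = -27.25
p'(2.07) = -33.28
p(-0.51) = -0.55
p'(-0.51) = -7.38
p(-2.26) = 48.62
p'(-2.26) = -58.01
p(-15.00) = 10617.00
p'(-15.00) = -2088.00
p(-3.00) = 105.00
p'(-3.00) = -96.00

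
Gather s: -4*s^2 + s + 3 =-4*s^2 + s + 3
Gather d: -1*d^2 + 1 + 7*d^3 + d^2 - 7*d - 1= 7*d^3 - 7*d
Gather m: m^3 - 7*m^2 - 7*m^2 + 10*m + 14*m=m^3 - 14*m^2 + 24*m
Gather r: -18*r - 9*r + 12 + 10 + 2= 24 - 27*r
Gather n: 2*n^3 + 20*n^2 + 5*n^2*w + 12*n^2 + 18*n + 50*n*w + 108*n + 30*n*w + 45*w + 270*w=2*n^3 + n^2*(5*w + 32) + n*(80*w + 126) + 315*w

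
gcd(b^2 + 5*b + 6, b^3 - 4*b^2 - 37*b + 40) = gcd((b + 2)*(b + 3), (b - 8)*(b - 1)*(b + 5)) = 1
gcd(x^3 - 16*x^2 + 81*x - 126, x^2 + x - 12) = x - 3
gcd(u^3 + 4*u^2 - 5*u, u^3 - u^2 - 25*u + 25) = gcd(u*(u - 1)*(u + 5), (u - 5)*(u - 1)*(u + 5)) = u^2 + 4*u - 5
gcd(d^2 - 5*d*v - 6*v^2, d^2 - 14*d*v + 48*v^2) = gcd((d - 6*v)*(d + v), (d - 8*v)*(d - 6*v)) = -d + 6*v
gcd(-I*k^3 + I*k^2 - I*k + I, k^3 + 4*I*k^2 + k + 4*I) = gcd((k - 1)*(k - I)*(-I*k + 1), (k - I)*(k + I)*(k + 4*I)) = k^2 + 1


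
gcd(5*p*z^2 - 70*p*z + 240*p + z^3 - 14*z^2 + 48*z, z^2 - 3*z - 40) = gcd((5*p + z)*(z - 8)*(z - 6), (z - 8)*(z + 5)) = z - 8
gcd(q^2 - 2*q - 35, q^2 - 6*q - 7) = q - 7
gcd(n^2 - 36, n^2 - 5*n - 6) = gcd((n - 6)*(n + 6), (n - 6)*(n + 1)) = n - 6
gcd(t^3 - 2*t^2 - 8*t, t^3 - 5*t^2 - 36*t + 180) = 1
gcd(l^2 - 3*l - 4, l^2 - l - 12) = l - 4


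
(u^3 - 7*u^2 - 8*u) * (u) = u^4 - 7*u^3 - 8*u^2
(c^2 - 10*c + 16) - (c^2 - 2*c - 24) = 40 - 8*c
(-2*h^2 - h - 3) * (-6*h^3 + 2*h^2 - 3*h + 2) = 12*h^5 + 2*h^4 + 22*h^3 - 7*h^2 + 7*h - 6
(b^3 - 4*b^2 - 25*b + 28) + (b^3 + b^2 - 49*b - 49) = 2*b^3 - 3*b^2 - 74*b - 21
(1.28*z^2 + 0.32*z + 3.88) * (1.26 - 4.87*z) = -6.2336*z^3 + 0.0544*z^2 - 18.4924*z + 4.8888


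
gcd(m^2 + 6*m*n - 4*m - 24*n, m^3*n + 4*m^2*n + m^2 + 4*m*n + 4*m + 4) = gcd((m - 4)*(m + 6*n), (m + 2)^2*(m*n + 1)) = 1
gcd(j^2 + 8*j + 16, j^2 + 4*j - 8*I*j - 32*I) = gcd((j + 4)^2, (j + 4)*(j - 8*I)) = j + 4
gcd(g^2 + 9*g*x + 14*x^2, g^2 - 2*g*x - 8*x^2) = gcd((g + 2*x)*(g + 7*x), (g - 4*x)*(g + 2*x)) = g + 2*x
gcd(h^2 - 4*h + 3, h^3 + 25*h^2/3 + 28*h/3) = 1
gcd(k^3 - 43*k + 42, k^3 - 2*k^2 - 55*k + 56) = k^2 + 6*k - 7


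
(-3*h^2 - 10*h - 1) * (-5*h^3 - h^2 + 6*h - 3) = 15*h^5 + 53*h^4 - 3*h^3 - 50*h^2 + 24*h + 3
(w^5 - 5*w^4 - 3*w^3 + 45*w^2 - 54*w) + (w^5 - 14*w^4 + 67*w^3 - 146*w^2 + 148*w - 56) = 2*w^5 - 19*w^4 + 64*w^3 - 101*w^2 + 94*w - 56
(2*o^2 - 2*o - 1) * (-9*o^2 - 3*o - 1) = -18*o^4 + 12*o^3 + 13*o^2 + 5*o + 1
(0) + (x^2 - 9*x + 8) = x^2 - 9*x + 8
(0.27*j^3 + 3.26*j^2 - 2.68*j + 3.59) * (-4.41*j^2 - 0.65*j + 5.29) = -1.1907*j^5 - 14.5521*j^4 + 11.1281*j^3 + 3.1555*j^2 - 16.5107*j + 18.9911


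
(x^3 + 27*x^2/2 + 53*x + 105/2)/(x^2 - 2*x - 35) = (2*x^2 + 17*x + 21)/(2*(x - 7))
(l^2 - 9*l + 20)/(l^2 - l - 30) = (-l^2 + 9*l - 20)/(-l^2 + l + 30)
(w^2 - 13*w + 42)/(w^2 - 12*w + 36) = (w - 7)/(w - 6)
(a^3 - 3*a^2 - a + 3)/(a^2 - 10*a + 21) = (a^2 - 1)/(a - 7)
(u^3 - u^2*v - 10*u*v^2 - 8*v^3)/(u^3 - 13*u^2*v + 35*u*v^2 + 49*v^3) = (u^2 - 2*u*v - 8*v^2)/(u^2 - 14*u*v + 49*v^2)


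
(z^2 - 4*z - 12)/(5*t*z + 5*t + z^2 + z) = (z^2 - 4*z - 12)/(5*t*z + 5*t + z^2 + z)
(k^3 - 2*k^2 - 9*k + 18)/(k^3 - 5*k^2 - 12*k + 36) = (k - 3)/(k - 6)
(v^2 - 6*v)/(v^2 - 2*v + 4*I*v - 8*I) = v*(v - 6)/(v^2 - 2*v + 4*I*v - 8*I)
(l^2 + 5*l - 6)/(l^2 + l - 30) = (l - 1)/(l - 5)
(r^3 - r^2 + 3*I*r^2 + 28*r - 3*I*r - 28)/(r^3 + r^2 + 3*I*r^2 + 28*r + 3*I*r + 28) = (r - 1)/(r + 1)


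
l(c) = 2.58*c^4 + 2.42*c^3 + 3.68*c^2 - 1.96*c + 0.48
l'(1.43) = 53.59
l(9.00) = 18972.48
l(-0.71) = 3.52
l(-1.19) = 9.12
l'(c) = 10.32*c^3 + 7.26*c^2 + 7.36*c - 1.96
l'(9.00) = 8175.62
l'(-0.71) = -7.22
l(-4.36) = 810.73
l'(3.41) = 516.76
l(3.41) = 481.39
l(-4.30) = 766.59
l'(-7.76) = -4444.31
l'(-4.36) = -751.38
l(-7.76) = 8461.94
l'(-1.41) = -26.83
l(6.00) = 3987.60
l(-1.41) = 13.97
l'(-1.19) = -17.83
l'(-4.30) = -719.88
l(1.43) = 23.07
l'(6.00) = 2532.68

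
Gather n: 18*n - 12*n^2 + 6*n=-12*n^2 + 24*n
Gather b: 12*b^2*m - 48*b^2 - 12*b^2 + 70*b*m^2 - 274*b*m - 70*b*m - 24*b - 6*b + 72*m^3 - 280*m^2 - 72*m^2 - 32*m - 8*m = b^2*(12*m - 60) + b*(70*m^2 - 344*m - 30) + 72*m^3 - 352*m^2 - 40*m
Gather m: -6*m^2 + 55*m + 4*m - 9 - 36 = -6*m^2 + 59*m - 45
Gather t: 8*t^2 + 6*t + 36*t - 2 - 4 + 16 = 8*t^2 + 42*t + 10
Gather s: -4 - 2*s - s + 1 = -3*s - 3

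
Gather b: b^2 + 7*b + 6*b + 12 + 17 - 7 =b^2 + 13*b + 22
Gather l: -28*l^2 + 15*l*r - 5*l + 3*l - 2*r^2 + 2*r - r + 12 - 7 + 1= -28*l^2 + l*(15*r - 2) - 2*r^2 + r + 6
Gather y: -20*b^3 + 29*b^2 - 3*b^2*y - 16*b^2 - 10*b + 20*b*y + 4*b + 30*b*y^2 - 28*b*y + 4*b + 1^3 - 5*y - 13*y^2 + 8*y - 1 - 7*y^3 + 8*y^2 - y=-20*b^3 + 13*b^2 - 2*b - 7*y^3 + y^2*(30*b - 5) + y*(-3*b^2 - 8*b + 2)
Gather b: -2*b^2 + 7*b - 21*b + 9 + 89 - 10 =-2*b^2 - 14*b + 88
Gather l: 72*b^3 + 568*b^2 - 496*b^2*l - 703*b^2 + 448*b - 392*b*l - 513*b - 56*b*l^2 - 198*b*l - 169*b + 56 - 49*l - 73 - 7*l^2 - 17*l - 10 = 72*b^3 - 135*b^2 - 234*b + l^2*(-56*b - 7) + l*(-496*b^2 - 590*b - 66) - 27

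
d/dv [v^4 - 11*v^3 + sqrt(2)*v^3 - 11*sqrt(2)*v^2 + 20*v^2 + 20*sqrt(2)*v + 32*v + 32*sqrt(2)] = 4*v^3 - 33*v^2 + 3*sqrt(2)*v^2 - 22*sqrt(2)*v + 40*v + 20*sqrt(2) + 32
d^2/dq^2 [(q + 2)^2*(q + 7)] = 6*q + 22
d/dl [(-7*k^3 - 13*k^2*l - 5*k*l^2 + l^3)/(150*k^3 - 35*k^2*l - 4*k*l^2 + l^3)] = k*(-439*k^3 - 399*k^2*l + 39*k*l^2 - l^3)/(4500*k^5 - 1200*k^4*l - 235*k^3*l^2 + 69*k^2*l^3 + 3*k*l^4 - l^5)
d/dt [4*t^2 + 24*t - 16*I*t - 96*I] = 8*t + 24 - 16*I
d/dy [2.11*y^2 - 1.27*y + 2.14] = 4.22*y - 1.27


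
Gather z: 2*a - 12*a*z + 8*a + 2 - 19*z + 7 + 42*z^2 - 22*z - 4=10*a + 42*z^2 + z*(-12*a - 41) + 5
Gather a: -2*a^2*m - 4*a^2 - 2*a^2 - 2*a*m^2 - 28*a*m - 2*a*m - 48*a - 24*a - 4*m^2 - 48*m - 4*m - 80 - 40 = a^2*(-2*m - 6) + a*(-2*m^2 - 30*m - 72) - 4*m^2 - 52*m - 120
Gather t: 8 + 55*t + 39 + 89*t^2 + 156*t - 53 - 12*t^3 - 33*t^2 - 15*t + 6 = -12*t^3 + 56*t^2 + 196*t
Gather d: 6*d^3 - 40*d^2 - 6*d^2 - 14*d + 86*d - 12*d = 6*d^3 - 46*d^2 + 60*d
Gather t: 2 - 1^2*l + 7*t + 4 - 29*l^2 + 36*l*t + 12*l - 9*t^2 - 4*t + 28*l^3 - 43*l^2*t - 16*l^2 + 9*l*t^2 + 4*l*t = 28*l^3 - 45*l^2 + 11*l + t^2*(9*l - 9) + t*(-43*l^2 + 40*l + 3) + 6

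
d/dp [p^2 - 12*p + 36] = 2*p - 12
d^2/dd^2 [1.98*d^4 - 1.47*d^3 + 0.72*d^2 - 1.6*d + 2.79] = 23.76*d^2 - 8.82*d + 1.44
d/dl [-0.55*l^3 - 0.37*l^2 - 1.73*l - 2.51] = -1.65*l^2 - 0.74*l - 1.73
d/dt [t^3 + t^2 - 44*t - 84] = 3*t^2 + 2*t - 44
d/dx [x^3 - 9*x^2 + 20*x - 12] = 3*x^2 - 18*x + 20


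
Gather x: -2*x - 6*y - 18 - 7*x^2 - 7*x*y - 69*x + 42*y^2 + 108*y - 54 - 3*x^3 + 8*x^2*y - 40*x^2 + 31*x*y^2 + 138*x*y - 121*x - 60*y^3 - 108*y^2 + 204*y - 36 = -3*x^3 + x^2*(8*y - 47) + x*(31*y^2 + 131*y - 192) - 60*y^3 - 66*y^2 + 306*y - 108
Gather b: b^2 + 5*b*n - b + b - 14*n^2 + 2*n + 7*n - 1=b^2 + 5*b*n - 14*n^2 + 9*n - 1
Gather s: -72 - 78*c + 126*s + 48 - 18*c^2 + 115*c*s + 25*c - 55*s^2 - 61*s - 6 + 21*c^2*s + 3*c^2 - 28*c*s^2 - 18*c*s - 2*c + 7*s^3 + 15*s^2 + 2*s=-15*c^2 - 55*c + 7*s^3 + s^2*(-28*c - 40) + s*(21*c^2 + 97*c + 67) - 30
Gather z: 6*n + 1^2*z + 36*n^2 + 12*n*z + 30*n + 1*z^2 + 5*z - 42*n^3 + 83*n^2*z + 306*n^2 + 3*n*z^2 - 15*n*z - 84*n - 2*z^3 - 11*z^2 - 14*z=-42*n^3 + 342*n^2 - 48*n - 2*z^3 + z^2*(3*n - 10) + z*(83*n^2 - 3*n - 8)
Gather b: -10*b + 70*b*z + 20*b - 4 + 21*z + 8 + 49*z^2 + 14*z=b*(70*z + 10) + 49*z^2 + 35*z + 4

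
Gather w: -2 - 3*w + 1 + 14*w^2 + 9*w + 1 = 14*w^2 + 6*w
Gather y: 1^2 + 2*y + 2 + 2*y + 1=4*y + 4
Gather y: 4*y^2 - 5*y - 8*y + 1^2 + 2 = 4*y^2 - 13*y + 3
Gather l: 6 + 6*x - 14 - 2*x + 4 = 4*x - 4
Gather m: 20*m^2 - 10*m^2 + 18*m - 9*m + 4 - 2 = 10*m^2 + 9*m + 2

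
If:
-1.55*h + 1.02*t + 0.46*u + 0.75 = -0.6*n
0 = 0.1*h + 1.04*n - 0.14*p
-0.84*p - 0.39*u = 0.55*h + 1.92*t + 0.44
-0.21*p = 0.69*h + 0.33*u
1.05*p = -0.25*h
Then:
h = 0.22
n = -0.03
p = -0.05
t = -0.18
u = -0.43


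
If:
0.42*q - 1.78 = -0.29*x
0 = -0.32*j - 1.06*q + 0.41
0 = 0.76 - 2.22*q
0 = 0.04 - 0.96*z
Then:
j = 0.15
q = 0.34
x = 5.64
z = 0.04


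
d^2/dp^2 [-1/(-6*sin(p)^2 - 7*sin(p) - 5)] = (-144*sin(p)^4 - 126*sin(p)^3 + 287*sin(p)^2 + 287*sin(p) + 38)/(6*sin(p)^2 + 7*sin(p) + 5)^3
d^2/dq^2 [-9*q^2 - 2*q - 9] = -18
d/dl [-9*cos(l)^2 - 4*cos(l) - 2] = 2*(9*cos(l) + 2)*sin(l)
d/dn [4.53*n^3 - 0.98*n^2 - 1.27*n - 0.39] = 13.59*n^2 - 1.96*n - 1.27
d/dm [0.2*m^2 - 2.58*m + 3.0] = 0.4*m - 2.58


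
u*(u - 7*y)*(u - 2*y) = u^3 - 9*u^2*y + 14*u*y^2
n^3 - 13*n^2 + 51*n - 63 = (n - 7)*(n - 3)^2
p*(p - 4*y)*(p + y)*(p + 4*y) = p^4 + p^3*y - 16*p^2*y^2 - 16*p*y^3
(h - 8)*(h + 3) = h^2 - 5*h - 24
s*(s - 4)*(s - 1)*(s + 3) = s^4 - 2*s^3 - 11*s^2 + 12*s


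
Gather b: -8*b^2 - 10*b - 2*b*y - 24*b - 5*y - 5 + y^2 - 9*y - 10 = -8*b^2 + b*(-2*y - 34) + y^2 - 14*y - 15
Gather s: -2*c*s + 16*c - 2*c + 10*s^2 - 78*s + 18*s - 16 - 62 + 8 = 14*c + 10*s^2 + s*(-2*c - 60) - 70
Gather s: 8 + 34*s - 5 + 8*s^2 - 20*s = 8*s^2 + 14*s + 3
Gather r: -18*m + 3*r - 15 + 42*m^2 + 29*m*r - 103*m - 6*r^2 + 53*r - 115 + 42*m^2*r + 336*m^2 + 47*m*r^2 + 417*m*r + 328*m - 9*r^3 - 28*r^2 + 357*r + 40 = 378*m^2 + 207*m - 9*r^3 + r^2*(47*m - 34) + r*(42*m^2 + 446*m + 413) - 90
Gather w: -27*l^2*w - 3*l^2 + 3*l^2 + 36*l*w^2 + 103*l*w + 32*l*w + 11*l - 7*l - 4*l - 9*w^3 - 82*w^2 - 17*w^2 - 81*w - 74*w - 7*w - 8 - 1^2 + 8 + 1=-9*w^3 + w^2*(36*l - 99) + w*(-27*l^2 + 135*l - 162)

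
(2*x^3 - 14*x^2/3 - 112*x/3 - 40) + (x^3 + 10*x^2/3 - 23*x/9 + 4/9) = 3*x^3 - 4*x^2/3 - 359*x/9 - 356/9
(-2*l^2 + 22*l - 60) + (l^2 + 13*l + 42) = -l^2 + 35*l - 18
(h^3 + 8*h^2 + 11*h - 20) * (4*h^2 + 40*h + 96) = 4*h^5 + 72*h^4 + 460*h^3 + 1128*h^2 + 256*h - 1920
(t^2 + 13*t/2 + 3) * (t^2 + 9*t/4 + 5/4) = t^4 + 35*t^3/4 + 151*t^2/8 + 119*t/8 + 15/4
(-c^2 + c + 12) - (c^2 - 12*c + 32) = -2*c^2 + 13*c - 20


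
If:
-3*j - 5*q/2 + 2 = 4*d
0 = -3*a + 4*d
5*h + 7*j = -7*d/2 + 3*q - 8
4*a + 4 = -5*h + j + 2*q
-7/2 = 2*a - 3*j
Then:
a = -152/65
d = -114/65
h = 341/130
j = -51/130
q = 53/13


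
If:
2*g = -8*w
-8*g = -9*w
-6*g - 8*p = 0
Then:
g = 0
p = 0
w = 0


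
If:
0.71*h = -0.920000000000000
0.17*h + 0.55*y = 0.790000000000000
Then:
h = -1.30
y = 1.84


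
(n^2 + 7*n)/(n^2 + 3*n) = (n + 7)/(n + 3)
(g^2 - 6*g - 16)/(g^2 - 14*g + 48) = (g + 2)/(g - 6)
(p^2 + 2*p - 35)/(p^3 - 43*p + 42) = (p - 5)/(p^2 - 7*p + 6)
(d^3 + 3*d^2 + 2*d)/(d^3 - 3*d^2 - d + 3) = d*(d + 2)/(d^2 - 4*d + 3)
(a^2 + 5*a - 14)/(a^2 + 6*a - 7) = (a - 2)/(a - 1)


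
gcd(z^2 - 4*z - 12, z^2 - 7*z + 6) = z - 6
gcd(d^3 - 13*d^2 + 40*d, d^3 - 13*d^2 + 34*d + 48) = d - 8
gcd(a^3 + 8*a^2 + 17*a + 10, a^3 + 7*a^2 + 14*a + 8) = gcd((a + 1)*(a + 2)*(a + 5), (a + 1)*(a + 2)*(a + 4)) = a^2 + 3*a + 2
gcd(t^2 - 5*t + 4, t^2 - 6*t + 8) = t - 4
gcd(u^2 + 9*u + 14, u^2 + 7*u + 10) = u + 2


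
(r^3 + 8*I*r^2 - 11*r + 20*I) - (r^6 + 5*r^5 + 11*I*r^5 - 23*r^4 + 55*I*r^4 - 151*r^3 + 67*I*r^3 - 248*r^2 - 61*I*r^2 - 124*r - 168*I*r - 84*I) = -r^6 - 5*r^5 - 11*I*r^5 + 23*r^4 - 55*I*r^4 + 152*r^3 - 67*I*r^3 + 248*r^2 + 69*I*r^2 + 113*r + 168*I*r + 104*I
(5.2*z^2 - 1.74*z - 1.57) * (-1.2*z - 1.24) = -6.24*z^3 - 4.36*z^2 + 4.0416*z + 1.9468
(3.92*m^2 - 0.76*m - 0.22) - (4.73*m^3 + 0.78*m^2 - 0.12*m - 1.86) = -4.73*m^3 + 3.14*m^2 - 0.64*m + 1.64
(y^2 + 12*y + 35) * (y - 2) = y^3 + 10*y^2 + 11*y - 70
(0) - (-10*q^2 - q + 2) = 10*q^2 + q - 2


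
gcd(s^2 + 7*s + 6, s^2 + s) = s + 1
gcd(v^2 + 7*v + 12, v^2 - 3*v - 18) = v + 3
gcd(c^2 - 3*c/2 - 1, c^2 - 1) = 1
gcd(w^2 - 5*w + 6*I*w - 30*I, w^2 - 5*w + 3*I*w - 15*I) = w - 5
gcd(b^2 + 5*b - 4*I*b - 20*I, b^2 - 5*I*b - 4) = b - 4*I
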